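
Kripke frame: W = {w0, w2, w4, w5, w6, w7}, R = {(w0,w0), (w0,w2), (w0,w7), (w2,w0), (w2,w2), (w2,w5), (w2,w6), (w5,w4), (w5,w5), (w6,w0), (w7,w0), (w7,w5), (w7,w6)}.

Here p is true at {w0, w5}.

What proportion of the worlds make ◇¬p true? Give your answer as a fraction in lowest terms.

2/3

w0: successors {w0, w2, w7}; ¬p there: w0:F, w2:T, w7:T. ✓
w2: successors {w0, w2, w5, w6}; ¬p there: w0:F, w2:T, w5:F, w6:T. ✓
w4: no successors, so ◇¬p fails. ✗
w5: successors {w4, w5}; ¬p there: w4:T, w5:F. ✓
w6: successors {w0}; ¬p there: w0:F. ✗
w7: successors {w0, w5, w6}; ¬p there: w0:F, w5:F, w6:T. ✓
That's 4 of 6 worlds, so 4/6 = 2/3.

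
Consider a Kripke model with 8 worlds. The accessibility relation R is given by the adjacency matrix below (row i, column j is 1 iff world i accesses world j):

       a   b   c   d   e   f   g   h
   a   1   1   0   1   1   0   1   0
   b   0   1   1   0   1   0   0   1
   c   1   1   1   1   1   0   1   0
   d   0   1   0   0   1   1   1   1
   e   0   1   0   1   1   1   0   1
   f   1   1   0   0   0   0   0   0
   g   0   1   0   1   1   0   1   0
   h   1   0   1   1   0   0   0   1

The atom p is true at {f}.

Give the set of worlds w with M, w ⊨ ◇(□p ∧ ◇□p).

a: successors {a, b, d, e, g}; □p ∧ ◇□p there: a:F, b:F, d:F, e:F, g:F. ✗
b: successors {b, c, e, h}; □p ∧ ◇□p there: b:F, c:F, e:F, h:F. ✗
c: successors {a, b, c, d, e, g}; □p ∧ ◇□p there: a:F, b:F, c:F, d:F, e:F, g:F. ✗
d: successors {b, e, f, g, h}; □p ∧ ◇□p there: b:F, e:F, f:F, g:F, h:F. ✗
e: successors {b, d, e, f, h}; □p ∧ ◇□p there: b:F, d:F, e:F, f:F, h:F. ✗
f: successors {a, b}; □p ∧ ◇□p there: a:F, b:F. ✗
g: successors {b, d, e, g}; □p ∧ ◇□p there: b:F, d:F, e:F, g:F. ✗
h: successors {a, c, d, h}; □p ∧ ◇□p there: a:F, c:F, d:F, h:F. ✗

∅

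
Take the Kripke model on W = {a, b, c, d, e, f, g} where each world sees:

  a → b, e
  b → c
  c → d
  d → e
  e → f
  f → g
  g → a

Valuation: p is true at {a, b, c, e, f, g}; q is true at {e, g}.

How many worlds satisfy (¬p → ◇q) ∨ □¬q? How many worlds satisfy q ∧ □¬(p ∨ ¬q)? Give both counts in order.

For (¬p → ◇q) ∨ □¬q:
a: ¬p → ◇q is T, □¬q is F. ✓
b: ¬p → ◇q is T, □¬q is T. ✓
c: ¬p → ◇q is T, □¬q is T. ✓
d: ¬p → ◇q is T, □¬q is F. ✓
e: ¬p → ◇q is T, □¬q is T. ✓
f: ¬p → ◇q is T, □¬q is F. ✓
g: ¬p → ◇q is T, □¬q is T. ✓
— 7 worlds.
For q ∧ □¬(p ∨ ¬q):
a: q is F, □¬(p ∨ ¬q) is F. ✗
b: q is F, □¬(p ∨ ¬q) is F. ✗
c: q is F, □¬(p ∨ ¬q) is F. ✗
d: q is F, □¬(p ∨ ¬q) is F. ✗
e: q is T, □¬(p ∨ ¬q) is F. ✗
f: q is F, □¬(p ∨ ¬q) is F. ✗
g: q is T, □¬(p ∨ ¬q) is F. ✗
— 0 worlds.

7 and 0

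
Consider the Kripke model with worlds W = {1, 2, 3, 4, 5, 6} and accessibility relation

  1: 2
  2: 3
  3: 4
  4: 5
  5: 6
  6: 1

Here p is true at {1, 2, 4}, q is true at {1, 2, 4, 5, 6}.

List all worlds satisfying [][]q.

{2, 3, 4, 5, 6}

1: successors {2}; []q there: 2:F. ✗
2: successors {3}; []q there: 3:T. ✓
3: successors {4}; []q there: 4:T. ✓
4: successors {5}; []q there: 5:T. ✓
5: successors {6}; []q there: 6:T. ✓
6: successors {1}; []q there: 1:T. ✓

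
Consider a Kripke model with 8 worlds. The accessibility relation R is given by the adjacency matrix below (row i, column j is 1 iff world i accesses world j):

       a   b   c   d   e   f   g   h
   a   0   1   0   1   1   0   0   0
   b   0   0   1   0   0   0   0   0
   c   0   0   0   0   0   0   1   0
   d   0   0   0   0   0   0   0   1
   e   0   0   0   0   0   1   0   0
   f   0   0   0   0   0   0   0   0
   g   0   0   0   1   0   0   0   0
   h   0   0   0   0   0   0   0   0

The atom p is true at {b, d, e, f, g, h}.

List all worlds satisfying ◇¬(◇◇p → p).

{b}

a: successors {b, d, e}; ¬(◇◇p → p) there: b:F, d:F, e:F. ✗
b: successors {c}; ¬(◇◇p → p) there: c:T. ✓
c: successors {g}; ¬(◇◇p → p) there: g:F. ✗
d: successors {h}; ¬(◇◇p → p) there: h:F. ✗
e: successors {f}; ¬(◇◇p → p) there: f:F. ✗
f: no successors, so ◇¬(◇◇p → p) fails. ✗
g: successors {d}; ¬(◇◇p → p) there: d:F. ✗
h: no successors, so ◇¬(◇◇p → p) fails. ✗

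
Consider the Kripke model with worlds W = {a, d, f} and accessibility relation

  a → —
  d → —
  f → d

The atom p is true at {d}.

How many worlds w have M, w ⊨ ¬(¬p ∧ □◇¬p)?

2

a: ¬p ∧ □◇¬p is T. ✗
d: ¬p ∧ □◇¬p is F. ✓
f: ¬p ∧ □◇¬p is F. ✓
Satisfying worlds: {d, f}.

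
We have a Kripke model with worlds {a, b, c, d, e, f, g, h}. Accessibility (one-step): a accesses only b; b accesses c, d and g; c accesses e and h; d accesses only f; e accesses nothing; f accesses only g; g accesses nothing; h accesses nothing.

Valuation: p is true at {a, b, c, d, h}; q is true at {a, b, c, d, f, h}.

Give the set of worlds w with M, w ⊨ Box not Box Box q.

{a, e, g, h}

a: successors {b}; not Box Box q there: b:T. ✓
b: successors {c, d, g}; not Box Box q there: c:F, d:T, g:F. ✗
c: successors {e, h}; not Box Box q there: e:F, h:F. ✗
d: successors {f}; not Box Box q there: f:F. ✗
e: no successors, so Box not Box Box q holds vacuously. ✓
f: successors {g}; not Box Box q there: g:F. ✗
g: no successors, so Box not Box Box q holds vacuously. ✓
h: no successors, so Box not Box Box q holds vacuously. ✓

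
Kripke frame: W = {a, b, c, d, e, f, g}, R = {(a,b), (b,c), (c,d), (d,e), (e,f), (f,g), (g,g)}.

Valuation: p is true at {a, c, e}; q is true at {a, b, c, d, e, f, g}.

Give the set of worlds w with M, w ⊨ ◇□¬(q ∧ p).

{b, d, e, f, g}

a: successors {b}; □¬(q ∧ p) there: b:F. ✗
b: successors {c}; □¬(q ∧ p) there: c:T. ✓
c: successors {d}; □¬(q ∧ p) there: d:F. ✗
d: successors {e}; □¬(q ∧ p) there: e:T. ✓
e: successors {f}; □¬(q ∧ p) there: f:T. ✓
f: successors {g}; □¬(q ∧ p) there: g:T. ✓
g: successors {g}; □¬(q ∧ p) there: g:T. ✓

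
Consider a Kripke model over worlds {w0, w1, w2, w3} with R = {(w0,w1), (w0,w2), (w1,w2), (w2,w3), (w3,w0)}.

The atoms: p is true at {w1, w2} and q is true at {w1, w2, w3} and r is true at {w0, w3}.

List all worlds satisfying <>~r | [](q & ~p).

w0: <>~r is T, [](q & ~p) is F. ✓
w1: <>~r is T, [](q & ~p) is F. ✓
w2: <>~r is F, [](q & ~p) is T. ✓
w3: <>~r is F, [](q & ~p) is F. ✗

{w0, w1, w2}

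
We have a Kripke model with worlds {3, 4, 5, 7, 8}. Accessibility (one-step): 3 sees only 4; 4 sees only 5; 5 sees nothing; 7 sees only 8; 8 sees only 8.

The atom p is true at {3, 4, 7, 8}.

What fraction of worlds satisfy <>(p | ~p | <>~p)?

3: successors {4}; p | ~p | <>~p there: 4:T. ✓
4: successors {5}; p | ~p | <>~p there: 5:T. ✓
5: no successors, so <>(p | ~p | <>~p) fails. ✗
7: successors {8}; p | ~p | <>~p there: 8:T. ✓
8: successors {8}; p | ~p | <>~p there: 8:T. ✓
That's 4 of 5 worlds, so 4/5.

4/5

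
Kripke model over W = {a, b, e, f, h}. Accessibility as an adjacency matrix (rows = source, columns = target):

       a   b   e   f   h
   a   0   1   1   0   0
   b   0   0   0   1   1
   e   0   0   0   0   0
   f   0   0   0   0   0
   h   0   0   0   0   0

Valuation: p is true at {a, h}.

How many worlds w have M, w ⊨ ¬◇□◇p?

a: ◇□◇p is T. ✗
b: ◇□◇p is T. ✗
e: ◇□◇p is F. ✓
f: ◇□◇p is F. ✓
h: ◇□◇p is F. ✓
Satisfying worlds: {e, f, h}.

3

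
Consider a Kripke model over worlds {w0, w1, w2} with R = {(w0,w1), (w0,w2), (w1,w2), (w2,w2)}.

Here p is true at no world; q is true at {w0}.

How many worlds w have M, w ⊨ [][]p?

w0: successors {w1, w2}; []p there: w1:F, w2:F. ✗
w1: successors {w2}; []p there: w2:F. ✗
w2: successors {w2}; []p there: w2:F. ✗
Satisfying worlds: ∅.

0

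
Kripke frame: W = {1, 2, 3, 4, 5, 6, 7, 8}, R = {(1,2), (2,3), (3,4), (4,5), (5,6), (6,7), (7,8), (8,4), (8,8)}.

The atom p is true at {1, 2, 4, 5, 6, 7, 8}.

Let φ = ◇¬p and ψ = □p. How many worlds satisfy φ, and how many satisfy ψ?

For ◇¬p:
1: successors {2}; ¬p there: 2:F. ✗
2: successors {3}; ¬p there: 3:T. ✓
3: successors {4}; ¬p there: 4:F. ✗
4: successors {5}; ¬p there: 5:F. ✗
5: successors {6}; ¬p there: 6:F. ✗
6: successors {7}; ¬p there: 7:F. ✗
7: successors {8}; ¬p there: 8:F. ✗
8: successors {4, 8}; ¬p there: 4:F, 8:F. ✗
— 1 world.
For □p:
1: successors {2}; p there: 2:T. ✓
2: successors {3}; p there: 3:F. ✗
3: successors {4}; p there: 4:T. ✓
4: successors {5}; p there: 5:T. ✓
5: successors {6}; p there: 6:T. ✓
6: successors {7}; p there: 7:T. ✓
7: successors {8}; p there: 8:T. ✓
8: successors {4, 8}; p there: 4:T, 8:T. ✓
— 7 worlds.

1 and 7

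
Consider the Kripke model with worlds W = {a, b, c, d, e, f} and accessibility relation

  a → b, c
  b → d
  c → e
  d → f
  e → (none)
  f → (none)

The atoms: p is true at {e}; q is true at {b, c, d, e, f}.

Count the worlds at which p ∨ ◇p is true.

a: p is F, ◇p is F. ✗
b: p is F, ◇p is F. ✗
c: p is F, ◇p is T. ✓
d: p is F, ◇p is F. ✗
e: p is T, ◇p is F. ✓
f: p is F, ◇p is F. ✗
Satisfying worlds: {c, e}.

2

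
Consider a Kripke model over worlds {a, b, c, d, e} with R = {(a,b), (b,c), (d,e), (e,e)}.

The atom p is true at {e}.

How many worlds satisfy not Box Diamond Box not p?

3

a: Box Diamond Box not p is T. ✗
b: Box Diamond Box not p is F. ✓
c: Box Diamond Box not p is T. ✗
d: Box Diamond Box not p is F. ✓
e: Box Diamond Box not p is F. ✓
Satisfying worlds: {b, d, e}.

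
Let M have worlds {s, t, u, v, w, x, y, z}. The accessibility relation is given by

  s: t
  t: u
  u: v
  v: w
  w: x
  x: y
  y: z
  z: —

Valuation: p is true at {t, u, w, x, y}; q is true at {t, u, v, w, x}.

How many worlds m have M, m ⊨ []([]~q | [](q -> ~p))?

5

s: successors {t}; []~q | [](q -> ~p) there: t:F. ✗
t: successors {u}; []~q | [](q -> ~p) there: u:T. ✓
u: successors {v}; []~q | [](q -> ~p) there: v:F. ✗
v: successors {w}; []~q | [](q -> ~p) there: w:F. ✗
w: successors {x}; []~q | [](q -> ~p) there: x:T. ✓
x: successors {y}; []~q | [](q -> ~p) there: y:T. ✓
y: successors {z}; []~q | [](q -> ~p) there: z:T. ✓
z: no successors, so []([]~q | [](q -> ~p)) holds vacuously. ✓
Satisfying worlds: {t, w, x, y, z}.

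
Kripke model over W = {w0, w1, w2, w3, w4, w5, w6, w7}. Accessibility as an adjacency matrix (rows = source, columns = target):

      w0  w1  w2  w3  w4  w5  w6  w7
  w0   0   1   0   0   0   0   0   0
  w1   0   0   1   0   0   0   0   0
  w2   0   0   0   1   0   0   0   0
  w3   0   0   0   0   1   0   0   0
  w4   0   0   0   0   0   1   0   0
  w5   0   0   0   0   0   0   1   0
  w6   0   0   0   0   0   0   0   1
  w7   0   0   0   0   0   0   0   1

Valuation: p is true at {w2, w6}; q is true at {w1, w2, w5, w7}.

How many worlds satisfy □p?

w0: successors {w1}; p there: w1:F. ✗
w1: successors {w2}; p there: w2:T. ✓
w2: successors {w3}; p there: w3:F. ✗
w3: successors {w4}; p there: w4:F. ✗
w4: successors {w5}; p there: w5:F. ✗
w5: successors {w6}; p there: w6:T. ✓
w6: successors {w7}; p there: w7:F. ✗
w7: successors {w7}; p there: w7:F. ✗
Satisfying worlds: {w1, w5}.

2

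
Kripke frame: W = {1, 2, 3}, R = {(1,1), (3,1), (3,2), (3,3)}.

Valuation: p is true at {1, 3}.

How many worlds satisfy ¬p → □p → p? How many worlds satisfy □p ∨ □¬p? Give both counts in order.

2 and 2

For ¬p → □p → p:
1: ¬p is F, □p → p is T. ✓
2: ¬p is T, □p → p is F. ✗
3: ¬p is F, □p → p is T. ✓
— 2 worlds.
For □p ∨ □¬p:
1: □p is T, □¬p is F. ✓
2: □p is T, □¬p is T. ✓
3: □p is F, □¬p is F. ✗
— 2 worlds.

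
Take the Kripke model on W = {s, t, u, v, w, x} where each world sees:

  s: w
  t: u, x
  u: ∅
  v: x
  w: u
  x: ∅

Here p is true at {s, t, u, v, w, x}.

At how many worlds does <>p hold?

4

s: successors {w}; p there: w:T. ✓
t: successors {u, x}; p there: u:T, x:T. ✓
u: no successors, so <>p fails. ✗
v: successors {x}; p there: x:T. ✓
w: successors {u}; p there: u:T. ✓
x: no successors, so <>p fails. ✗
Satisfying worlds: {s, t, v, w}.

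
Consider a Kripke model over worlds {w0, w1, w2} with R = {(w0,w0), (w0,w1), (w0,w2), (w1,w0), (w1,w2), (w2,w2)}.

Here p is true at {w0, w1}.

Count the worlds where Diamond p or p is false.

w0: Diamond p is T, p is T. ✓
w1: Diamond p is T, p is T. ✓
w2: Diamond p is F, p is F. ✗
Satisfying worlds: {w0, w1}.
So Diamond p or p fails at the other 1 world.

1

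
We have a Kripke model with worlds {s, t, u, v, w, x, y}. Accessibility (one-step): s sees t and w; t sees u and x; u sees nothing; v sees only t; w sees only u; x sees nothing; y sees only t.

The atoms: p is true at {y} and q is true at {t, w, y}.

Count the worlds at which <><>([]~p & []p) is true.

3

s: successors {t, w}; <>([]~p & []p) there: t:T, w:T. ✓
t: successors {u, x}; <>([]~p & []p) there: u:F, x:F. ✗
u: no successors, so <><>([]~p & []p) fails. ✗
v: successors {t}; <>([]~p & []p) there: t:T. ✓
w: successors {u}; <>([]~p & []p) there: u:F. ✗
x: no successors, so <><>([]~p & []p) fails. ✗
y: successors {t}; <>([]~p & []p) there: t:T. ✓
Satisfying worlds: {s, v, y}.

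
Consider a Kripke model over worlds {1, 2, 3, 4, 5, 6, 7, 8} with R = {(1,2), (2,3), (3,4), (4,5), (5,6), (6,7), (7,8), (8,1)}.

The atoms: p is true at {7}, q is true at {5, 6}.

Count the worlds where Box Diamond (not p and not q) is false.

3

1: successors {2}; Diamond (not p and not q) there: 2:T. ✓
2: successors {3}; Diamond (not p and not q) there: 3:T. ✓
3: successors {4}; Diamond (not p and not q) there: 4:F. ✗
4: successors {5}; Diamond (not p and not q) there: 5:F. ✗
5: successors {6}; Diamond (not p and not q) there: 6:F. ✗
6: successors {7}; Diamond (not p and not q) there: 7:T. ✓
7: successors {8}; Diamond (not p and not q) there: 8:T. ✓
8: successors {1}; Diamond (not p and not q) there: 1:T. ✓
Satisfying worlds: {1, 2, 6, 7, 8}.
So Box Diamond (not p and not q) fails at the other 3 worlds.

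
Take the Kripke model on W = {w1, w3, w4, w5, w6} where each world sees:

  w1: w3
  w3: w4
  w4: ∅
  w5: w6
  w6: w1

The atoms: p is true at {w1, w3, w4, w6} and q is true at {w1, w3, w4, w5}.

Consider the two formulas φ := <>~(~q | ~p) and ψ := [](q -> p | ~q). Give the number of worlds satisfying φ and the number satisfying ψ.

3 and 5

For <>~(~q | ~p):
w1: successors {w3}; ~(~q | ~p) there: w3:T. ✓
w3: successors {w4}; ~(~q | ~p) there: w4:T. ✓
w4: no successors, so <>~(~q | ~p) fails. ✗
w5: successors {w6}; ~(~q | ~p) there: w6:F. ✗
w6: successors {w1}; ~(~q | ~p) there: w1:T. ✓
— 3 worlds.
For [](q -> p | ~q):
w1: successors {w3}; q -> p | ~q there: w3:T. ✓
w3: successors {w4}; q -> p | ~q there: w4:T. ✓
w4: no successors, so [](q -> p | ~q) holds vacuously. ✓
w5: successors {w6}; q -> p | ~q there: w6:T. ✓
w6: successors {w1}; q -> p | ~q there: w1:T. ✓
— 5 worlds.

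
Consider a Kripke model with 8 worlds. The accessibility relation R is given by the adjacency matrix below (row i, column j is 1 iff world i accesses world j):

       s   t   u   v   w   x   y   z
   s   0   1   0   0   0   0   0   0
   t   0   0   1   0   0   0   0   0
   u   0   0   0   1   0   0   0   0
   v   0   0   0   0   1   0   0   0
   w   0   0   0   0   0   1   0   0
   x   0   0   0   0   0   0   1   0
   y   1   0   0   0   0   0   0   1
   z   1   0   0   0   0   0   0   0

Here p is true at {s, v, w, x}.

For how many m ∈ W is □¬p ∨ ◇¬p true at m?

s: □¬p is T, ◇¬p is T. ✓
t: □¬p is T, ◇¬p is T. ✓
u: □¬p is F, ◇¬p is F. ✗
v: □¬p is F, ◇¬p is F. ✗
w: □¬p is F, ◇¬p is F. ✗
x: □¬p is T, ◇¬p is T. ✓
y: □¬p is F, ◇¬p is T. ✓
z: □¬p is F, ◇¬p is F. ✗
Satisfying worlds: {s, t, x, y}.

4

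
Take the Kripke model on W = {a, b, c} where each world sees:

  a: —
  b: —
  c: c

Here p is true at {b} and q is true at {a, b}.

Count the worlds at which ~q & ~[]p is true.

a: ~q is F, ~[]p is F. ✗
b: ~q is F, ~[]p is F. ✗
c: ~q is T, ~[]p is T. ✓
Satisfying worlds: {c}.

1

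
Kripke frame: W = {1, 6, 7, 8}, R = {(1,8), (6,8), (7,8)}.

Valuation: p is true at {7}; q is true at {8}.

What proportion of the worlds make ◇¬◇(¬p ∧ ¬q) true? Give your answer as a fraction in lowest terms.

3/4

1: successors {8}; ¬◇(¬p ∧ ¬q) there: 8:T. ✓
6: successors {8}; ¬◇(¬p ∧ ¬q) there: 8:T. ✓
7: successors {8}; ¬◇(¬p ∧ ¬q) there: 8:T. ✓
8: no successors, so ◇¬◇(¬p ∧ ¬q) fails. ✗
That's 3 of 4 worlds, so 3/4.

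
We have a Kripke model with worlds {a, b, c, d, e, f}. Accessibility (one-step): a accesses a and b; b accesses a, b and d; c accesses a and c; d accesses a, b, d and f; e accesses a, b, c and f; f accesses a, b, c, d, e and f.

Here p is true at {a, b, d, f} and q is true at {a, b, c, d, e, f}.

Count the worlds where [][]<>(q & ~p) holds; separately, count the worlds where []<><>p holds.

0 and 6

For [][]<>(q & ~p):
a: successors {a, b}; []<>(q & ~p) there: a:F, b:F. ✗
b: successors {a, b, d}; []<>(q & ~p) there: a:F, b:F, d:F. ✗
c: successors {a, c}; []<>(q & ~p) there: a:F, c:F. ✗
d: successors {a, b, d, f}; []<>(q & ~p) there: a:F, b:F, d:F, f:F. ✗
e: successors {a, b, c, f}; []<>(q & ~p) there: a:F, b:F, c:F, f:F. ✗
f: successors {a, b, c, d, e, f}; []<>(q & ~p) there: a:F, b:F, c:F, d:F, e:F, f:F. ✗
— 0 worlds.
For []<><>p:
a: successors {a, b}; <><>p there: a:T, b:T. ✓
b: successors {a, b, d}; <><>p there: a:T, b:T, d:T. ✓
c: successors {a, c}; <><>p there: a:T, c:T. ✓
d: successors {a, b, d, f}; <><>p there: a:T, b:T, d:T, f:T. ✓
e: successors {a, b, c, f}; <><>p there: a:T, b:T, c:T, f:T. ✓
f: successors {a, b, c, d, e, f}; <><>p there: a:T, b:T, c:T, d:T, e:T, f:T. ✓
— 6 worlds.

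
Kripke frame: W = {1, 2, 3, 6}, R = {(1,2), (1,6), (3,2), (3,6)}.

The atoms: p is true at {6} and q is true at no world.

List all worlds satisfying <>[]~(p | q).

{1, 3}

1: successors {2, 6}; []~(p | q) there: 2:T, 6:T. ✓
2: no successors, so <>[]~(p | q) fails. ✗
3: successors {2, 6}; []~(p | q) there: 2:T, 6:T. ✓
6: no successors, so <>[]~(p | q) fails. ✗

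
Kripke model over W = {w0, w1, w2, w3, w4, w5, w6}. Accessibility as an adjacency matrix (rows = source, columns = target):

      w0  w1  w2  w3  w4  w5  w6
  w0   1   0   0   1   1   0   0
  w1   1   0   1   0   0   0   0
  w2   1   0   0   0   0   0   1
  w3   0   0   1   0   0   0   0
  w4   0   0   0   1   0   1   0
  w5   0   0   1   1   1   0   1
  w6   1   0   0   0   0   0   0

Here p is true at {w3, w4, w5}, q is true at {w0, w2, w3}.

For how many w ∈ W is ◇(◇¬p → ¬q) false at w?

3

w0: successors {w0, w3, w4}; ◇¬p → ¬q there: w0:F, w3:F, w4:T. ✓
w1: successors {w0, w2}; ◇¬p → ¬q there: w0:F, w2:F. ✗
w2: successors {w0, w6}; ◇¬p → ¬q there: w0:F, w6:T. ✓
w3: successors {w2}; ◇¬p → ¬q there: w2:F. ✗
w4: successors {w3, w5}; ◇¬p → ¬q there: w3:F, w5:T. ✓
w5: successors {w2, w3, w4, w6}; ◇¬p → ¬q there: w2:F, w3:F, w4:T, w6:T. ✓
w6: successors {w0}; ◇¬p → ¬q there: w0:F. ✗
Satisfying worlds: {w0, w2, w4, w5}.
So ◇(◇¬p → ¬q) fails at the other 3 worlds.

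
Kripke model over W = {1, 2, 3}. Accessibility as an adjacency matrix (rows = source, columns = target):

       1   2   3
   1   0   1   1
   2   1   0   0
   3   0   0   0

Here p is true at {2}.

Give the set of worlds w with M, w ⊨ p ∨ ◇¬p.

{1, 2}

1: p is F, ◇¬p is T. ✓
2: p is T, ◇¬p is T. ✓
3: p is F, ◇¬p is F. ✗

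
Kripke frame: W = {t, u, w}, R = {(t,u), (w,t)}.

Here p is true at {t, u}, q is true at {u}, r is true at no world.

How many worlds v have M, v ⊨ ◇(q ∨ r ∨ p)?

2

t: successors {u}; q ∨ r ∨ p there: u:T. ✓
u: no successors, so ◇(q ∨ r ∨ p) fails. ✗
w: successors {t}; q ∨ r ∨ p there: t:T. ✓
Satisfying worlds: {t, w}.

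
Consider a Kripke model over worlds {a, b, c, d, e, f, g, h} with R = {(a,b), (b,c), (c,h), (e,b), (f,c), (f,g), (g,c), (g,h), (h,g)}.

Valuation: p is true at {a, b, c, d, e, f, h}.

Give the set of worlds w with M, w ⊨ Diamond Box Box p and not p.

a: Diamond Box Box p is T, not p is F. ✗
b: Diamond Box Box p is F, not p is F. ✗
c: Diamond Box Box p is T, not p is F. ✗
d: Diamond Box Box p is F, not p is F. ✗
e: Diamond Box Box p is T, not p is F. ✗
f: Diamond Box Box p is F, not p is F. ✗
g: Diamond Box Box p is T, not p is T. ✓
h: Diamond Box Box p is F, not p is F. ✗

{g}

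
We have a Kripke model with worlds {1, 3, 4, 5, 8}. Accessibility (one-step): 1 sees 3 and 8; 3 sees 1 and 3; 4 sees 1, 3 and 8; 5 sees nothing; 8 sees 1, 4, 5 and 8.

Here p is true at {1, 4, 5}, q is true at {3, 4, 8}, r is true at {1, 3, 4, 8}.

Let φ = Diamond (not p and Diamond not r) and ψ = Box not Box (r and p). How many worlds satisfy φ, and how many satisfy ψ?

For Diamond (not p and Diamond not r):
1: successors {3, 8}; not p and Diamond not r there: 3:F, 8:T. ✓
3: successors {1, 3}; not p and Diamond not r there: 1:F, 3:F. ✗
4: successors {1, 3, 8}; not p and Diamond not r there: 1:F, 3:F, 8:T. ✓
5: no successors, so Diamond (not p and Diamond not r) fails. ✗
8: successors {1, 4, 5, 8}; not p and Diamond not r there: 1:F, 4:F, 5:F, 8:T. ✓
— 3 worlds.
For Box not Box (r and p):
1: successors {3, 8}; not Box (r and p) there: 3:T, 8:T. ✓
3: successors {1, 3}; not Box (r and p) there: 1:T, 3:T. ✓
4: successors {1, 3, 8}; not Box (r and p) there: 1:T, 3:T, 8:T. ✓
5: no successors, so Box not Box (r and p) holds vacuously. ✓
8: successors {1, 4, 5, 8}; not Box (r and p) there: 1:T, 4:T, 5:F, 8:T. ✗
— 4 worlds.

3 and 4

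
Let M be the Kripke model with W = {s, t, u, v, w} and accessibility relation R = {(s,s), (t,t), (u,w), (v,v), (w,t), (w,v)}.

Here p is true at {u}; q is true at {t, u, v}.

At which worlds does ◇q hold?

{t, v, w}

s: successors {s}; q there: s:F. ✗
t: successors {t}; q there: t:T. ✓
u: successors {w}; q there: w:F. ✗
v: successors {v}; q there: v:T. ✓
w: successors {t, v}; q there: t:T, v:T. ✓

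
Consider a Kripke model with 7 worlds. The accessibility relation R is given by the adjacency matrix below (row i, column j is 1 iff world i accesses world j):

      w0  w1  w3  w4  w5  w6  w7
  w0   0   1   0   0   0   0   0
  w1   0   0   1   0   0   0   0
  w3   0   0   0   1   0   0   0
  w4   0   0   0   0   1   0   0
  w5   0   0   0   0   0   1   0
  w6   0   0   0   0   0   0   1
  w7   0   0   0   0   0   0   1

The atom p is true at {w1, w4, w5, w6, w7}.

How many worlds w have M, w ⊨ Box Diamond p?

w0: successors {w1}; Diamond p there: w1:F. ✗
w1: successors {w3}; Diamond p there: w3:T. ✓
w3: successors {w4}; Diamond p there: w4:T. ✓
w4: successors {w5}; Diamond p there: w5:T. ✓
w5: successors {w6}; Diamond p there: w6:T. ✓
w6: successors {w7}; Diamond p there: w7:T. ✓
w7: successors {w7}; Diamond p there: w7:T. ✓
Satisfying worlds: {w1, w3, w4, w5, w6, w7}.

6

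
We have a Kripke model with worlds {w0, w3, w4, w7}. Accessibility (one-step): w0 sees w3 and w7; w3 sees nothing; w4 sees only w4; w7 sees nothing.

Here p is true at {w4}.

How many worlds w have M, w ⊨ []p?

w0: successors {w3, w7}; p there: w3:F, w7:F. ✗
w3: no successors, so []p holds vacuously. ✓
w4: successors {w4}; p there: w4:T. ✓
w7: no successors, so []p holds vacuously. ✓
Satisfying worlds: {w3, w4, w7}.

3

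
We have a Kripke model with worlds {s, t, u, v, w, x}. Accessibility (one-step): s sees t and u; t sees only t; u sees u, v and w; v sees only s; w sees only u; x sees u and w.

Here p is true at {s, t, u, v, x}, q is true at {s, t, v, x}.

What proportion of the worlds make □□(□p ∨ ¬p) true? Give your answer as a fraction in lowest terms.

1/6

s: successors {t, u}; □(□p ∨ ¬p) there: t:T, u:F. ✗
t: successors {t}; □(□p ∨ ¬p) there: t:T. ✓
u: successors {u, v, w}; □(□p ∨ ¬p) there: u:F, v:T, w:F. ✗
v: successors {s}; □(□p ∨ ¬p) there: s:F. ✗
w: successors {u}; □(□p ∨ ¬p) there: u:F. ✗
x: successors {u, w}; □(□p ∨ ¬p) there: u:F, w:F. ✗
That's 1 of 6 worlds, so 1/6.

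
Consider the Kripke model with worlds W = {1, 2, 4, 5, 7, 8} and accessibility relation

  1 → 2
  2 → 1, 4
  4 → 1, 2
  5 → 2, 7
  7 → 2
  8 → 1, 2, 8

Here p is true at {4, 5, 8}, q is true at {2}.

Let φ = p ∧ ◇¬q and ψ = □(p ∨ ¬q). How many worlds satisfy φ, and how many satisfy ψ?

For p ∧ ◇¬q:
1: p is F, ◇¬q is F. ✗
2: p is F, ◇¬q is T. ✗
4: p is T, ◇¬q is T. ✓
5: p is T, ◇¬q is T. ✓
7: p is F, ◇¬q is F. ✗
8: p is T, ◇¬q is T. ✓
— 3 worlds.
For □(p ∨ ¬q):
1: successors {2}; p ∨ ¬q there: 2:F. ✗
2: successors {1, 4}; p ∨ ¬q there: 1:T, 4:T. ✓
4: successors {1, 2}; p ∨ ¬q there: 1:T, 2:F. ✗
5: successors {2, 7}; p ∨ ¬q there: 2:F, 7:T. ✗
7: successors {2}; p ∨ ¬q there: 2:F. ✗
8: successors {1, 2, 8}; p ∨ ¬q there: 1:T, 2:F, 8:T. ✗
— 1 world.

3 and 1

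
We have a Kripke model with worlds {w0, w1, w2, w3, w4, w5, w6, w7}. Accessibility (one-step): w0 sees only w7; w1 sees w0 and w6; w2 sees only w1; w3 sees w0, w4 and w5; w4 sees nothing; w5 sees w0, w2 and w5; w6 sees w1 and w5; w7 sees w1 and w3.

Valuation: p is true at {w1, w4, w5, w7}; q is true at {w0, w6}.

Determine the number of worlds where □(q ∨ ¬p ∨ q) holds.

w0: successors {w7}; q ∨ ¬p ∨ q there: w7:F. ✗
w1: successors {w0, w6}; q ∨ ¬p ∨ q there: w0:T, w6:T. ✓
w2: successors {w1}; q ∨ ¬p ∨ q there: w1:F. ✗
w3: successors {w0, w4, w5}; q ∨ ¬p ∨ q there: w0:T, w4:F, w5:F. ✗
w4: no successors, so □(q ∨ ¬p ∨ q) holds vacuously. ✓
w5: successors {w0, w2, w5}; q ∨ ¬p ∨ q there: w0:T, w2:T, w5:F. ✗
w6: successors {w1, w5}; q ∨ ¬p ∨ q there: w1:F, w5:F. ✗
w7: successors {w1, w3}; q ∨ ¬p ∨ q there: w1:F, w3:T. ✗
Satisfying worlds: {w1, w4}.

2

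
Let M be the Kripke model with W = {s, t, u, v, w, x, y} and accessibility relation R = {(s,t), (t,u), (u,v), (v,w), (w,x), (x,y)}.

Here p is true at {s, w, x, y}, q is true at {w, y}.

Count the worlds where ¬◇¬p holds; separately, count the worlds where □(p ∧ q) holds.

For ¬◇¬p:
s: ◇¬p is T. ✗
t: ◇¬p is T. ✗
u: ◇¬p is T. ✗
v: ◇¬p is F. ✓
w: ◇¬p is F. ✓
x: ◇¬p is F. ✓
y: ◇¬p is F. ✓
— 4 worlds.
For □(p ∧ q):
s: successors {t}; p ∧ q there: t:F. ✗
t: successors {u}; p ∧ q there: u:F. ✗
u: successors {v}; p ∧ q there: v:F. ✗
v: successors {w}; p ∧ q there: w:T. ✓
w: successors {x}; p ∧ q there: x:F. ✗
x: successors {y}; p ∧ q there: y:T. ✓
y: no successors, so □(p ∧ q) holds vacuously. ✓
— 3 worlds.

4 and 3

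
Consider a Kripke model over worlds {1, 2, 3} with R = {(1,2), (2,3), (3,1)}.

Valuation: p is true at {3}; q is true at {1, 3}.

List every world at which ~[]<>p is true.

{2, 3}

1: []<>p is T. ✗
2: []<>p is F. ✓
3: []<>p is F. ✓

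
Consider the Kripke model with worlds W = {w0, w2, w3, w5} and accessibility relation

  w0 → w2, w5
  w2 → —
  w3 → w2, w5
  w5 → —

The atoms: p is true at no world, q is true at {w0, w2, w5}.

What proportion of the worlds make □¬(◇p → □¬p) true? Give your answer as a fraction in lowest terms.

1/2

w0: successors {w2, w5}; ¬(◇p → □¬p) there: w2:F, w5:F. ✗
w2: no successors, so □¬(◇p → □¬p) holds vacuously. ✓
w3: successors {w2, w5}; ¬(◇p → □¬p) there: w2:F, w5:F. ✗
w5: no successors, so □¬(◇p → □¬p) holds vacuously. ✓
That's 2 of 4 worlds, so 2/4 = 1/2.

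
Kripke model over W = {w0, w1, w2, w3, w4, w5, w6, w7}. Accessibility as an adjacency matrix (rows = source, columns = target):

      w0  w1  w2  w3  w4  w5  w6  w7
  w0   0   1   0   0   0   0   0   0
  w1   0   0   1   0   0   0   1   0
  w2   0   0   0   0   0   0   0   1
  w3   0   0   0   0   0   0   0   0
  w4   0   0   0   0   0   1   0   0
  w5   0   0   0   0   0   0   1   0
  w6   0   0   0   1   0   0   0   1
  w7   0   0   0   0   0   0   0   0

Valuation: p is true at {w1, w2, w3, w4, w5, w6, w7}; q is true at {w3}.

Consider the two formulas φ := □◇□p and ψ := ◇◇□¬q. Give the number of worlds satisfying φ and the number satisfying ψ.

6 and 3

For □◇□p:
w0: successors {w1}; ◇□p there: w1:T. ✓
w1: successors {w2, w6}; ◇□p there: w2:T, w6:T. ✓
w2: successors {w7}; ◇□p there: w7:F. ✗
w3: no successors, so □◇□p holds vacuously. ✓
w4: successors {w5}; ◇□p there: w5:T. ✓
w5: successors {w6}; ◇□p there: w6:T. ✓
w6: successors {w3, w7}; ◇□p there: w3:F, w7:F. ✗
w7: no successors, so □◇□p holds vacuously. ✓
— 6 worlds.
For ◇◇□¬q:
w0: successors {w1}; ◇□¬q there: w1:T. ✓
w1: successors {w2, w6}; ◇□¬q there: w2:T, w6:T. ✓
w2: successors {w7}; ◇□¬q there: w7:F. ✗
w3: no successors, so ◇◇□¬q fails. ✗
w4: successors {w5}; ◇□¬q there: w5:F. ✗
w5: successors {w6}; ◇□¬q there: w6:T. ✓
w6: successors {w3, w7}; ◇□¬q there: w3:F, w7:F. ✗
w7: no successors, so ◇◇□¬q fails. ✗
— 3 worlds.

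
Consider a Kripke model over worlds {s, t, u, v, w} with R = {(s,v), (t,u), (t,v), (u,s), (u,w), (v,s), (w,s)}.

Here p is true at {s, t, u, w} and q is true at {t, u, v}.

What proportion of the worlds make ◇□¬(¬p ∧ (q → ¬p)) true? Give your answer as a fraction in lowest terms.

3/5

s: successors {v}; □¬(¬p ∧ (q → ¬p)) there: v:T. ✓
t: successors {u, v}; □¬(¬p ∧ (q → ¬p)) there: u:T, v:T. ✓
u: successors {s, w}; □¬(¬p ∧ (q → ¬p)) there: s:F, w:T. ✓
v: successors {s}; □¬(¬p ∧ (q → ¬p)) there: s:F. ✗
w: successors {s}; □¬(¬p ∧ (q → ¬p)) there: s:F. ✗
That's 3 of 5 worlds, so 3/5.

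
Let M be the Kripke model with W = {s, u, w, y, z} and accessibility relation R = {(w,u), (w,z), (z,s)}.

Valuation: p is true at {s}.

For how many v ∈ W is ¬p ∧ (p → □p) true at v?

s: ¬p is F, p → □p is T. ✗
u: ¬p is T, p → □p is T. ✓
w: ¬p is T, p → □p is T. ✓
y: ¬p is T, p → □p is T. ✓
z: ¬p is T, p → □p is T. ✓
Satisfying worlds: {u, w, y, z}.

4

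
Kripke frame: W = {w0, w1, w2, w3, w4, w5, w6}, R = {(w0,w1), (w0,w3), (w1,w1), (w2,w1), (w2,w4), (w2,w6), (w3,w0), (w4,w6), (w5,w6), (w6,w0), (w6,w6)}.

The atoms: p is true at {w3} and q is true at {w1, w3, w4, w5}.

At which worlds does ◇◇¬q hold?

w0: successors {w1, w3}; ◇¬q there: w1:F, w3:T. ✓
w1: successors {w1}; ◇¬q there: w1:F. ✗
w2: successors {w1, w4, w6}; ◇¬q there: w1:F, w4:T, w6:T. ✓
w3: successors {w0}; ◇¬q there: w0:F. ✗
w4: successors {w6}; ◇¬q there: w6:T. ✓
w5: successors {w6}; ◇¬q there: w6:T. ✓
w6: successors {w0, w6}; ◇¬q there: w0:F, w6:T. ✓

{w0, w2, w4, w5, w6}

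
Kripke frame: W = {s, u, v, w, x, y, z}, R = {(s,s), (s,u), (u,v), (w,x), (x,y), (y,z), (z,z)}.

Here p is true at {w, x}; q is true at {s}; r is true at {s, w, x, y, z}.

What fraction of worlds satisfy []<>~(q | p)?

s: successors {s, u}; <>~(q | p) there: s:T, u:T. ✓
u: successors {v}; <>~(q | p) there: v:F. ✗
v: no successors, so []<>~(q | p) holds vacuously. ✓
w: successors {x}; <>~(q | p) there: x:T. ✓
x: successors {y}; <>~(q | p) there: y:T. ✓
y: successors {z}; <>~(q | p) there: z:T. ✓
z: successors {z}; <>~(q | p) there: z:T. ✓
That's 6 of 7 worlds, so 6/7.

6/7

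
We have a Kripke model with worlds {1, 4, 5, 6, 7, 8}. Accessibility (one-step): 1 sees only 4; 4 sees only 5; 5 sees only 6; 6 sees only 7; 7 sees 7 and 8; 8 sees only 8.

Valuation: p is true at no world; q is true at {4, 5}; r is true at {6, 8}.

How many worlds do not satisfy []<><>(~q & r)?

1

1: successors {4}; <><>(~q & r) there: 4:T. ✓
4: successors {5}; <><>(~q & r) there: 5:F. ✗
5: successors {6}; <><>(~q & r) there: 6:T. ✓
6: successors {7}; <><>(~q & r) there: 7:T. ✓
7: successors {7, 8}; <><>(~q & r) there: 7:T, 8:T. ✓
8: successors {8}; <><>(~q & r) there: 8:T. ✓
Satisfying worlds: {1, 5, 6, 7, 8}.
So []<><>(~q & r) fails at the other 1 world.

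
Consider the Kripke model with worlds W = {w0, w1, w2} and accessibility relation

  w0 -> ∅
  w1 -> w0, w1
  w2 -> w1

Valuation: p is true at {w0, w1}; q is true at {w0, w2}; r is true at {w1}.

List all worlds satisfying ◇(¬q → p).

{w1, w2}

w0: no successors, so ◇(¬q → p) fails. ✗
w1: successors {w0, w1}; ¬q → p there: w0:T, w1:T. ✓
w2: successors {w1}; ¬q → p there: w1:T. ✓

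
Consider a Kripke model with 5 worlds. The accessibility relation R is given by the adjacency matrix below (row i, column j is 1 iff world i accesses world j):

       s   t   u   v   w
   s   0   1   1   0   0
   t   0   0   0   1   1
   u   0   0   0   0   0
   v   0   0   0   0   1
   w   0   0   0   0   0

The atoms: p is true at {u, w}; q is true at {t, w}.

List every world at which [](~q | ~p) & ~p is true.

{s}

s: [](~q | ~p) is T, ~p is T. ✓
t: [](~q | ~p) is F, ~p is T. ✗
u: [](~q | ~p) is T, ~p is F. ✗
v: [](~q | ~p) is F, ~p is T. ✗
w: [](~q | ~p) is T, ~p is F. ✗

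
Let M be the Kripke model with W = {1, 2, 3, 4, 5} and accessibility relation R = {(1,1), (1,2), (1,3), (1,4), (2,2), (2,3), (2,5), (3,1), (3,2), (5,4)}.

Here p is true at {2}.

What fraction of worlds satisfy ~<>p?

2/5

1: <>p is T. ✗
2: <>p is T. ✗
3: <>p is T. ✗
4: <>p is F. ✓
5: <>p is F. ✓
That's 2 of 5 worlds, so 2/5.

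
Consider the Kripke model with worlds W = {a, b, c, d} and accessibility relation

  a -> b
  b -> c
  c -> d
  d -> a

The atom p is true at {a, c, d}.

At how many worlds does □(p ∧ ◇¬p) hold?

a: successors {b}; p ∧ ◇¬p there: b:F. ✗
b: successors {c}; p ∧ ◇¬p there: c:F. ✗
c: successors {d}; p ∧ ◇¬p there: d:F. ✗
d: successors {a}; p ∧ ◇¬p there: a:T. ✓
Satisfying worlds: {d}.

1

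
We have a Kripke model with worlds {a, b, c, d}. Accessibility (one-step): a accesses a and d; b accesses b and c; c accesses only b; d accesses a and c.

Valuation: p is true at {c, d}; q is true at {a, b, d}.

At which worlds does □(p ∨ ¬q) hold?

∅

a: successors {a, d}; p ∨ ¬q there: a:F, d:T. ✗
b: successors {b, c}; p ∨ ¬q there: b:F, c:T. ✗
c: successors {b}; p ∨ ¬q there: b:F. ✗
d: successors {a, c}; p ∨ ¬q there: a:F, c:T. ✗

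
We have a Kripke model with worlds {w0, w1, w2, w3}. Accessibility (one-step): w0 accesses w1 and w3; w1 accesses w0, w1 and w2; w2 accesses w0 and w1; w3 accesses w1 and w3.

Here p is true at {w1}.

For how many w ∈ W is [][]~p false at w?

4

w0: successors {w1, w3}; []~p there: w1:F, w3:F. ✗
w1: successors {w0, w1, w2}; []~p there: w0:F, w1:F, w2:F. ✗
w2: successors {w0, w1}; []~p there: w0:F, w1:F. ✗
w3: successors {w1, w3}; []~p there: w1:F, w3:F. ✗
Satisfying worlds: ∅.
So [][]~p fails at the other 4 worlds.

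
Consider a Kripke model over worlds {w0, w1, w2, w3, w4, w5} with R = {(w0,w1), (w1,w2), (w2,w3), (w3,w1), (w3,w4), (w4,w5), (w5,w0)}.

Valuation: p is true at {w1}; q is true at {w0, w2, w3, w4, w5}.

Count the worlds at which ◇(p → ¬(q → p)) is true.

w0: successors {w1}; p → ¬(q → p) there: w1:F. ✗
w1: successors {w2}; p → ¬(q → p) there: w2:T. ✓
w2: successors {w3}; p → ¬(q → p) there: w3:T. ✓
w3: successors {w1, w4}; p → ¬(q → p) there: w1:F, w4:T. ✓
w4: successors {w5}; p → ¬(q → p) there: w5:T. ✓
w5: successors {w0}; p → ¬(q → p) there: w0:T. ✓
Satisfying worlds: {w1, w2, w3, w4, w5}.

5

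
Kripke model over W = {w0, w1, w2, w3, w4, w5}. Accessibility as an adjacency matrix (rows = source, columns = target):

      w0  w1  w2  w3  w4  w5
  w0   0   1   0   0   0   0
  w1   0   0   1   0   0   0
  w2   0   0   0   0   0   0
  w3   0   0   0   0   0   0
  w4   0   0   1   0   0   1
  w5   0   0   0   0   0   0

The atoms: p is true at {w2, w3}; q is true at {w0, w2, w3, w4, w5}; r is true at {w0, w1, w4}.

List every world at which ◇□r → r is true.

{w0, w1, w2, w3, w4, w5}

w0: ◇□r is F, r is T. ✓
w1: ◇□r is T, r is T. ✓
w2: ◇□r is F, r is F. ✓
w3: ◇□r is F, r is F. ✓
w4: ◇□r is T, r is T. ✓
w5: ◇□r is F, r is F. ✓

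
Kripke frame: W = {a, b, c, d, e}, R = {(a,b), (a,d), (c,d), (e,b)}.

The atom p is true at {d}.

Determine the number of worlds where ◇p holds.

2

a: successors {b, d}; p there: b:F, d:T. ✓
b: no successors, so ◇p fails. ✗
c: successors {d}; p there: d:T. ✓
d: no successors, so ◇p fails. ✗
e: successors {b}; p there: b:F. ✗
Satisfying worlds: {a, c}.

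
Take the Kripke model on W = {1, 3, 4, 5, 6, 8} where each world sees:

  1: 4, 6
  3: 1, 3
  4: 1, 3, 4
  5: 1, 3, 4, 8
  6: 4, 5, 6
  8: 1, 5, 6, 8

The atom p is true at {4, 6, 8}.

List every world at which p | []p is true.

{1, 4, 6, 8}

1: p is F, []p is T. ✓
3: p is F, []p is F. ✗
4: p is T, []p is F. ✓
5: p is F, []p is F. ✗
6: p is T, []p is F. ✓
8: p is T, []p is F. ✓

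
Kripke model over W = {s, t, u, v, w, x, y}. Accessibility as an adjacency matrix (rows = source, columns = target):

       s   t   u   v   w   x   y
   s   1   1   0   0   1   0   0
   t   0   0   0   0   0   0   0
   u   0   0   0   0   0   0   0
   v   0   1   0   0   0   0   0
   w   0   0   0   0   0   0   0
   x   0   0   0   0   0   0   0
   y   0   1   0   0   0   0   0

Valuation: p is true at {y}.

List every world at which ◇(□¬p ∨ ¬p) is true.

{s, v, y}

s: successors {s, t, w}; □¬p ∨ ¬p there: s:T, t:T, w:T. ✓
t: no successors, so ◇(□¬p ∨ ¬p) fails. ✗
u: no successors, so ◇(□¬p ∨ ¬p) fails. ✗
v: successors {t}; □¬p ∨ ¬p there: t:T. ✓
w: no successors, so ◇(□¬p ∨ ¬p) fails. ✗
x: no successors, so ◇(□¬p ∨ ¬p) fails. ✗
y: successors {t}; □¬p ∨ ¬p there: t:T. ✓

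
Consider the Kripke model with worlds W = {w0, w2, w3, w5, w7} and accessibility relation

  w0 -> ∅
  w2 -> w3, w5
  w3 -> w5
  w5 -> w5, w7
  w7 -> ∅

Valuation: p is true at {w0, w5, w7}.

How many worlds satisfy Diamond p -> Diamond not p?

3

w0: Diamond p is F, Diamond not p is F. ✓
w2: Diamond p is T, Diamond not p is T. ✓
w3: Diamond p is T, Diamond not p is F. ✗
w5: Diamond p is T, Diamond not p is F. ✗
w7: Diamond p is F, Diamond not p is F. ✓
Satisfying worlds: {w0, w2, w7}.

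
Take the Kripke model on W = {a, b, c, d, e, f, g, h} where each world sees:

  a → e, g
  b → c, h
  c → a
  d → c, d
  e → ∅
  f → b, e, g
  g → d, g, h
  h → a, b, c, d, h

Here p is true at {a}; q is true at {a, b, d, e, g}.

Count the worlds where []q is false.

4

a: successors {e, g}; q there: e:T, g:T. ✓
b: successors {c, h}; q there: c:F, h:F. ✗
c: successors {a}; q there: a:T. ✓
d: successors {c, d}; q there: c:F, d:T. ✗
e: no successors, so []q holds vacuously. ✓
f: successors {b, e, g}; q there: b:T, e:T, g:T. ✓
g: successors {d, g, h}; q there: d:T, g:T, h:F. ✗
h: successors {a, b, c, d, h}; q there: a:T, b:T, c:F, d:T, h:F. ✗
Satisfying worlds: {a, c, e, f}.
So []q fails at the other 4 worlds.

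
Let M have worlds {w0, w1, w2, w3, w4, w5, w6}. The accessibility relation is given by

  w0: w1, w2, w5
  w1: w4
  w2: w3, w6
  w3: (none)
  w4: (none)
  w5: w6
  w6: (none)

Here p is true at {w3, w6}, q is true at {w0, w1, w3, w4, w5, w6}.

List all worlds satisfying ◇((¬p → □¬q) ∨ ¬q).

{w0, w1, w2, w5}

w0: successors {w1, w2, w5}; (¬p → □¬q) ∨ ¬q there: w1:F, w2:T, w5:F. ✓
w1: successors {w4}; (¬p → □¬q) ∨ ¬q there: w4:T. ✓
w2: successors {w3, w6}; (¬p → □¬q) ∨ ¬q there: w3:T, w6:T. ✓
w3: no successors, so ◇((¬p → □¬q) ∨ ¬q) fails. ✗
w4: no successors, so ◇((¬p → □¬q) ∨ ¬q) fails. ✗
w5: successors {w6}; (¬p → □¬q) ∨ ¬q there: w6:T. ✓
w6: no successors, so ◇((¬p → □¬q) ∨ ¬q) fails. ✗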